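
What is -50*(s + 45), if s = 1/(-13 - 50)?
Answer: -141700/63 ≈ -2249.2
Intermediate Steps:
s = -1/63 (s = 1/(-63) = -1/63 ≈ -0.015873)
-50*(s + 45) = -50*(-1/63 + 45) = -50*2834/63 = -141700/63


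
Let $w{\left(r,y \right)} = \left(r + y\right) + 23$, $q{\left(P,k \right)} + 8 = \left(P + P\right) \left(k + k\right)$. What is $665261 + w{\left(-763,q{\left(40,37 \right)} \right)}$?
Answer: $670433$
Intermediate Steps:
$q{\left(P,k \right)} = -8 + 4 P k$ ($q{\left(P,k \right)} = -8 + \left(P + P\right) \left(k + k\right) = -8 + 2 P 2 k = -8 + 4 P k$)
$w{\left(r,y \right)} = 23 + r + y$
$665261 + w{\left(-763,q{\left(40,37 \right)} \right)} = 665261 - \left(748 - 5920\right) = 665261 + \left(23 - 763 + \left(-8 + 5920\right)\right) = 665261 + \left(23 - 763 + 5912\right) = 665261 + 5172 = 670433$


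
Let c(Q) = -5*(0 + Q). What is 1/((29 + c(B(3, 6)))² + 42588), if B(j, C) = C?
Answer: 1/42589 ≈ 2.3480e-5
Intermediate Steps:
c(Q) = -5*Q
1/((29 + c(B(3, 6)))² + 42588) = 1/((29 - 5*6)² + 42588) = 1/((29 - 30)² + 42588) = 1/((-1)² + 42588) = 1/(1 + 42588) = 1/42589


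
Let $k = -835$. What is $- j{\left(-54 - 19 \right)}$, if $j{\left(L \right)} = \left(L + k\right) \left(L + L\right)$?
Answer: $-132568$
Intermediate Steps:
$j{\left(L \right)} = 2 L \left(-835 + L\right)$ ($j{\left(L \right)} = \left(L - 835\right) \left(L + L\right) = \left(-835 + L\right) 2 L = 2 L \left(-835 + L\right)$)
$- j{\left(-54 - 19 \right)} = - 2 \left(-54 - 19\right) \left(-835 - 73\right) = - 2 \left(-73\right) \left(-835 - 73\right) = - 2 \left(-73\right) \left(-908\right) = \left(-1\right) 132568 = -132568$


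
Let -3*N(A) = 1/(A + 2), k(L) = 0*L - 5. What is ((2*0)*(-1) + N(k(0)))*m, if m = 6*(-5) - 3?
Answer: -11/3 ≈ -3.6667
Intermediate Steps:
k(L) = -5 (k(L) = 0 - 5 = -5)
N(A) = -1/(3*(2 + A)) (N(A) = -1/(3*(A + 2)) = -1/(3*(2 + A)))
m = -33 (m = -30 - 3 = -33)
((2*0)*(-1) + N(k(0)))*m = ((2*0)*(-1) - 1/(6 + 3*(-5)))*(-33) = (0*(-1) - 1/(6 - 15))*(-33) = (0 - 1/(-9))*(-33) = (0 - 1*(-1/9))*(-33) = (0 + 1/9)*(-33) = (1/9)*(-33) = -11/3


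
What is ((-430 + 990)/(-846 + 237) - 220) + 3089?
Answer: 249523/87 ≈ 2868.1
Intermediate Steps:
((-430 + 990)/(-846 + 237) - 220) + 3089 = (560/(-609) - 220) + 3089 = (560*(-1/609) - 220) + 3089 = (-80/87 - 220) + 3089 = -19220/87 + 3089 = 249523/87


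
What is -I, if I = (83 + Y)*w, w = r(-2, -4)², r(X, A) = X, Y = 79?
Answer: -648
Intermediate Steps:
w = 4 (w = (-2)² = 4)
I = 648 (I = (83 + 79)*4 = 162*4 = 648)
-I = -1*648 = -648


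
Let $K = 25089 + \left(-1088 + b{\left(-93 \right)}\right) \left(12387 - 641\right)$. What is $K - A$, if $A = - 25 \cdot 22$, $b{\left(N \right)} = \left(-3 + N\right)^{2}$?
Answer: $95497127$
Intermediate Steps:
$K = 95496577$ ($K = 25089 + \left(-1088 + \left(-3 - 93\right)^{2}\right) \left(12387 - 641\right) = 25089 + \left(-1088 + \left(-96\right)^{2}\right) 11746 = 25089 + \left(-1088 + 9216\right) 11746 = 25089 + 8128 \cdot 11746 = 25089 + 95471488 = 95496577$)
$A = -550$ ($A = \left(-1\right) 550 = -550$)
$K - A = 95496577 - -550 = 95496577 + 550 = 95497127$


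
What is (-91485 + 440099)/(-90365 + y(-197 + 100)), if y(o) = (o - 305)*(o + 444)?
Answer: -49802/32837 ≈ -1.5166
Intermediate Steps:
y(o) = (-305 + o)*(444 + o)
(-91485 + 440099)/(-90365 + y(-197 + 100)) = (-91485 + 440099)/(-90365 + (-135420 + (-197 + 100)² + 139*(-197 + 100))) = 348614/(-90365 + (-135420 + (-97)² + 139*(-97))) = 348614/(-90365 + (-135420 + 9409 - 13483)) = 348614/(-90365 - 139494) = 348614/(-229859) = 348614*(-1/229859) = -49802/32837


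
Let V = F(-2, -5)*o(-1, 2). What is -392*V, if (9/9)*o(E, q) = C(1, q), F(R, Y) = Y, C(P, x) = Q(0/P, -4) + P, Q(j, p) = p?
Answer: -5880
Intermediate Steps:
C(P, x) = -4 + P
o(E, q) = -3 (o(E, q) = -4 + 1 = -3)
V = 15 (V = -5*(-3) = 15)
-392*V = -392*15 = -5880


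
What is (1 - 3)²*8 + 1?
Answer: 33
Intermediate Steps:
(1 - 3)²*8 + 1 = (-2)²*8 + 1 = 4*8 + 1 = 32 + 1 = 33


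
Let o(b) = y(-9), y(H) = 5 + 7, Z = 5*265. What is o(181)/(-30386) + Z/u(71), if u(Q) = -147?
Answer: -20131607/2233371 ≈ -9.0140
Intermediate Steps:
Z = 1325
y(H) = 12
o(b) = 12
o(181)/(-30386) + Z/u(71) = 12/(-30386) + 1325/(-147) = 12*(-1/30386) + 1325*(-1/147) = -6/15193 - 1325/147 = -20131607/2233371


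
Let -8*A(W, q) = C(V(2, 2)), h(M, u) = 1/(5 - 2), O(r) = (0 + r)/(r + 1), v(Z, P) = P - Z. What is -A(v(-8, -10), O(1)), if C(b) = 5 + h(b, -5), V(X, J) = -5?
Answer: 2/3 ≈ 0.66667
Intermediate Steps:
O(r) = r/(1 + r)
h(M, u) = 1/3
C(b) = 16/3 (C(b) = 5 + 1/3 = 16/3)
A(W, q) = -2/3 (A(W, q) = -1/8*16/3 = -2/3)
-A(v(-8, -10), O(1)) = -1*(-2/3) = 2/3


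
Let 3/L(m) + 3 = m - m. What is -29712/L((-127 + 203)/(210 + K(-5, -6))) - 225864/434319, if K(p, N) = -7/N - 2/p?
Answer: 4301420088/144773 ≈ 29711.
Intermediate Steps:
L(m) = -1 (L(m) = 3/(-3 + (m - m)) = 3/(-3 + 0) = 3/(-3) = 3*(-⅓) = -1)
-29712/L((-127 + 203)/(210 + K(-5, -6))) - 225864/434319 = -29712/(-1) - 225864/434319 = -29712*(-1) - 225864*1/434319 = 29712 - 75288/144773 = 4301420088/144773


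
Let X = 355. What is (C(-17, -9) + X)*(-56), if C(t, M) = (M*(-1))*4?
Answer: -21896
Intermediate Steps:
C(t, M) = -4*M (C(t, M) = -M*4 = -4*M)
(C(-17, -9) + X)*(-56) = (-4*(-9) + 355)*(-56) = (36 + 355)*(-56) = 391*(-56) = -21896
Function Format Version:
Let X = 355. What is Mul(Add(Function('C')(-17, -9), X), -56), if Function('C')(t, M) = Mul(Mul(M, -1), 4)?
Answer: -21896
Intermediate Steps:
Function('C')(t, M) = Mul(-4, M) (Function('C')(t, M) = Mul(Mul(-1, M), 4) = Mul(-4, M))
Mul(Add(Function('C')(-17, -9), X), -56) = Mul(Add(Mul(-4, -9), 355), -56) = Mul(Add(36, 355), -56) = Mul(391, -56) = -21896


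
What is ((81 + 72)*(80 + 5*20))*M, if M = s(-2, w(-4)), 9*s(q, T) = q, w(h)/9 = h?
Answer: -6120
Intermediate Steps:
w(h) = 9*h
s(q, T) = q/9
M = -2/9 (M = (⅑)*(-2) = -2/9 ≈ -0.22222)
((81 + 72)*(80 + 5*20))*M = ((81 + 72)*(80 + 5*20))*(-2/9) = (153*(80 + 100))*(-2/9) = (153*180)*(-2/9) = 27540*(-2/9) = -6120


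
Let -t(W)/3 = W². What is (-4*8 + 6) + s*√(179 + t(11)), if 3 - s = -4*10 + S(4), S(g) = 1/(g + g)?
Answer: -26 + 343*I*√46/4 ≈ -26.0 + 581.58*I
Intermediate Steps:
S(g) = 1/(2*g)
t(W) = -3*W²
s = 343/8 (s = 3 - (-4*10 + (½)/4) = 3 - (-40 + (½)*(¼)) = 3 - (-40 + ⅛) = 3 - 1*(-319/8) = 3 + 319/8 = 343/8 ≈ 42.875)
(-4*8 + 6) + s*√(179 + t(11)) = (-4*8 + 6) + 343*√(179 - 3*11²)/8 = (-32 + 6) + 343*√(179 - 3*121)/8 = -26 + 343*√(179 - 363)/8 = -26 + 343*√(-184)/8 = -26 + 343*(2*I*√46)/8 = -26 + 343*I*√46/4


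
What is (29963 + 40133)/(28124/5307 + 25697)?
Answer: 371999472/136402103 ≈ 2.7272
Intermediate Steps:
(29963 + 40133)/(28124/5307 + 25697) = 70096/(28124*(1/5307) + 25697) = 70096/(28124/5307 + 25697) = 70096/(136402103/5307) = 70096*(5307/136402103) = 371999472/136402103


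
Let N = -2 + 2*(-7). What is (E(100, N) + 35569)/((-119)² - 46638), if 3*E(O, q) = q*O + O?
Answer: -35069/32477 ≈ -1.0798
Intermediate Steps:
N = -16 (N = -2 - 14 = -16)
E(O, q) = O/3 + O*q/3 (E(O, q) = (q*O + O)/3 = (O*q + O)/3 = (O + O*q)/3 = O/3 + O*q/3)
(E(100, N) + 35569)/((-119)² - 46638) = ((⅓)*100*(1 - 16) + 35569)/((-119)² - 46638) = ((⅓)*100*(-15) + 35569)/(14161 - 46638) = (-500 + 35569)/(-32477) = 35069*(-1/32477) = -35069/32477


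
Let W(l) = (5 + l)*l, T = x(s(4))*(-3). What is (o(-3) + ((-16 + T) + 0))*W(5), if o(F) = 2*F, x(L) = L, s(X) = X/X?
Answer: -1250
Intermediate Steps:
s(X) = 1
T = -3 (T = 1*(-3) = -3)
W(l) = l*(5 + l)
(o(-3) + ((-16 + T) + 0))*W(5) = (2*(-3) + ((-16 - 3) + 0))*(5*(5 + 5)) = (-6 + (-19 + 0))*(5*10) = (-6 - 19)*50 = -25*50 = -1250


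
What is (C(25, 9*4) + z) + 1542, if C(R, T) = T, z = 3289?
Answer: 4867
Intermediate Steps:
(C(25, 9*4) + z) + 1542 = (9*4 + 3289) + 1542 = (36 + 3289) + 1542 = 3325 + 1542 = 4867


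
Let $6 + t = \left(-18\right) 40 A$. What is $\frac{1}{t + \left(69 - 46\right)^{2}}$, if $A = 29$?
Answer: $- \frac{1}{20357} \approx -4.9123 \cdot 10^{-5}$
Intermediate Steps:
$t = -20886$ ($t = -6 + \left(-18\right) 40 \cdot 29 = -6 - 20880 = -20886$)
$\frac{1}{t + \left(69 - 46\right)^{2}} = \frac{1}{-20886 + \left(69 - 46\right)^{2}} = \frac{1}{-20886 + 23^{2}} = \frac{1}{-20886 + 529} = \frac{1}{-20357} = - \frac{1}{20357}$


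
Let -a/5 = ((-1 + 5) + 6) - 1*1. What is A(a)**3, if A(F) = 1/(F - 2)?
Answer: -1/103823 ≈ -9.6318e-6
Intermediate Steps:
a = -45 (a = -5*(((-1 + 5) + 6) - 1*1) = -5*((4 + 6) - 1) = -5*(10 - 1) = -5*9 = -45)
A(F) = 1/(-2 + F)
A(a)**3 = (1/(-2 - 45))**3 = (1/(-47))**3 = (-1/47)**3 = -1/103823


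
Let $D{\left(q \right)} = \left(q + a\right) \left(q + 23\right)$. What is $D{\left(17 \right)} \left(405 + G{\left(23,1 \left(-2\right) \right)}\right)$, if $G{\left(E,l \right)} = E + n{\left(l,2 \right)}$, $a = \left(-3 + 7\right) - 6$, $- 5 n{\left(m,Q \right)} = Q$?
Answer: $256560$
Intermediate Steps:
$n{\left(m,Q \right)} = - \frac{Q}{5}$
$a = -2$ ($a = 4 - 6 = -2$)
$G{\left(E,l \right)} = - \frac{2}{5} + E$ ($G{\left(E,l \right)} = E - \frac{2}{5} = - \frac{2}{5} + E$)
$D{\left(q \right)} = \left(-2 + q\right) \left(23 + q\right)$ ($D{\left(q \right)} = \left(q - 2\right) \left(q + 23\right) = \left(-2 + q\right) \left(23 + q\right)$)
$D{\left(17 \right)} \left(405 + G{\left(23,1 \left(-2\right) \right)}\right) = \left(-46 + 17^{2} + 21 \cdot 17\right) \left(405 + \left(- \frac{2}{5} + 23\right)\right) = \left(-46 + 289 + 357\right) \left(405 + \frac{113}{5}\right) = 600 \cdot \frac{2138}{5} = 256560$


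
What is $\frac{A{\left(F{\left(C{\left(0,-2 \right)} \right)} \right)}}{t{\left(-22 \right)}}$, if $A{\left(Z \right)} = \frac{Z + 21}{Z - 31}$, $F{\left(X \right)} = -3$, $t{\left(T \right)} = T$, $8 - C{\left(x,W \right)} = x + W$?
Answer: $\frac{9}{374} \approx 0.024064$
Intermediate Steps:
$C{\left(x,W \right)} = 8 - W - x$ ($C{\left(x,W \right)} = 8 - \left(x + W\right) = 8 - \left(W + x\right) = 8 - W - x$)
$A{\left(Z \right)} = \frac{21 + Z}{-31 + Z}$
$\frac{A{\left(F{\left(C{\left(0,-2 \right)} \right)} \right)}}{t{\left(-22 \right)}} = \frac{\frac{1}{-31 - 3} \left(21 - 3\right)}{-22} = \frac{1}{-34} \cdot 18 \left(- \frac{1}{22}\right) = \left(- \frac{1}{34}\right) 18 \left(- \frac{1}{22}\right) = \left(- \frac{9}{17}\right) \left(- \frac{1}{22}\right) = \frac{9}{374}$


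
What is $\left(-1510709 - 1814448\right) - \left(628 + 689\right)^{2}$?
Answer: $-5059646$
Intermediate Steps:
$\left(-1510709 - 1814448\right) - \left(628 + 689\right)^{2} = -3325157 - 1317^{2} = -3325157 - 1734489 = -5059646$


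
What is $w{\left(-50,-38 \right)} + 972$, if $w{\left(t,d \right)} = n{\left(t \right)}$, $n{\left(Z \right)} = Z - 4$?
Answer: $918$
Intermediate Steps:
$n{\left(Z \right)} = -4 + Z$
$w{\left(t,d \right)} = -4 + t$
$w{\left(-50,-38 \right)} + 972 = \left(-4 - 50\right) + 972 = -54 + 972 = 918$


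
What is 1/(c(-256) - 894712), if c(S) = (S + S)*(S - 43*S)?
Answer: -1/6399736 ≈ -1.5626e-7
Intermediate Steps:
c(S) = -84*S² (c(S) = (2*S)*(-42*S) = -84*S²)
1/(c(-256) - 894712) = 1/(-84*(-256)² - 894712) = 1/(-84*65536 - 894712) = 1/(-5505024 - 894712) = 1/(-6399736) = -1/6399736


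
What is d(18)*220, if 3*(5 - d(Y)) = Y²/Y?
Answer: -220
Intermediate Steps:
d(Y) = 5 - Y/3 (d(Y) = 5 - Y²/(3*Y) = 5 - Y/3)
d(18)*220 = (5 - ⅓*18)*220 = (5 - 6)*220 = -1*220 = -220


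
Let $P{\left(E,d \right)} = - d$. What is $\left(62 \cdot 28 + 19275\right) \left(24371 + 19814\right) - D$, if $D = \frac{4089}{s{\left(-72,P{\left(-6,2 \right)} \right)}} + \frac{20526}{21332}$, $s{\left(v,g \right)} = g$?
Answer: $\frac{4951013627842}{5333} \approx 9.2837 \cdot 10^{8}$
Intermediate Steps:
$D = - \frac{10898187}{5333}$ ($D = \frac{4089}{\left(-1\right) 2} + \frac{20526}{21332} = \frac{4089}{-2} + 20526 \cdot \frac{1}{21332} = 4089 \left(- \frac{1}{2}\right) + \frac{10263}{10666} = - \frac{4089}{2} + \frac{10263}{10666} = - \frac{10898187}{5333} \approx -2043.5$)
$\left(62 \cdot 28 + 19275\right) \left(24371 + 19814\right) - D = \left(62 \cdot 28 + 19275\right) \left(24371 + 19814\right) - - \frac{10898187}{5333} = \left(1736 + 19275\right) 44185 + \frac{10898187}{5333} = 21011 \cdot 44185 + \frac{10898187}{5333} = 928371035 + \frac{10898187}{5333} = \frac{4951013627842}{5333}$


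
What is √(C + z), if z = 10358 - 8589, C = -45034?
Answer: I*√43265 ≈ 208.0*I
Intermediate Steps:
z = 1769
√(C + z) = √(-45034 + 1769) = √(-43265) = I*√43265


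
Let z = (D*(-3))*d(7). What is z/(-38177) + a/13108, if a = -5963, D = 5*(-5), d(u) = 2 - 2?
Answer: -5963/13108 ≈ -0.45491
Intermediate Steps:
d(u) = 0
D = -25
z = 0 (z = -25*(-3)*0 = 75*0 = 0)
z/(-38177) + a/13108 = 0/(-38177) - 5963/13108 = 0*(-1/38177) - 5963*1/13108 = 0 - 5963/13108 = -5963/13108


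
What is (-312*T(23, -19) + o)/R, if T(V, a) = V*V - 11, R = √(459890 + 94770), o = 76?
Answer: -16154*√138665/27733 ≈ -216.90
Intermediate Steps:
R = 2*√138665 (R = √554660 = 2*√138665 ≈ 744.75)
T(V, a) = -11 + V² (T(V, a) = V² - 11 = -11 + V²)
(-312*T(23, -19) + o)/R = (-312*(-11 + 23²) + 76)/((2*√138665)) = (-312*(-11 + 529) + 76)*(√138665/277330) = (-312*518 + 76)*(√138665/277330) = (-161616 + 76)*(√138665/277330) = -16154*√138665/27733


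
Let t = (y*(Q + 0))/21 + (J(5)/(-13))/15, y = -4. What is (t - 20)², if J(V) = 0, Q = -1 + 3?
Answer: 183184/441 ≈ 415.38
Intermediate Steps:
Q = 2
t = -8/21 (t = -4*(2 + 0)/21 + (0/(-13))/15 = -4*2*(1/21) + (0*(-1/13))*(1/15) = -8*1/21 + 0*(1/15) = -8/21 + 0 = -8/21 ≈ -0.38095)
(t - 20)² = (-8/21 - 20)² = (-428/21)² = 183184/441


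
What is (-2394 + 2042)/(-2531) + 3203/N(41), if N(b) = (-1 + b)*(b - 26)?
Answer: 8317993/1518600 ≈ 5.4774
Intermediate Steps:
N(b) = (-1 + b)*(-26 + b)
(-2394 + 2042)/(-2531) + 3203/N(41) = (-2394 + 2042)/(-2531) + 3203/(26 + 41**2 - 27*41) = -352*(-1/2531) + 3203/(26 + 1681 - 1107) = 352/2531 + 3203/600 = 8317993/1518600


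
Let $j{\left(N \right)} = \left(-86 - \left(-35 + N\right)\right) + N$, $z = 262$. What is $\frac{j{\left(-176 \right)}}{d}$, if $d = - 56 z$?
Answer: $\frac{51}{14672} \approx 0.003476$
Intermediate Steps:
$d = -14672$ ($d = \left(-56\right) 262 = -14672$)
$j{\left(N \right)} = -51$ ($j{\left(N \right)} = \left(-51 - N\right) + N = -51$)
$\frac{j{\left(-176 \right)}}{d} = - \frac{51}{-14672} = \left(-51\right) \left(- \frac{1}{14672}\right) = \frac{51}{14672}$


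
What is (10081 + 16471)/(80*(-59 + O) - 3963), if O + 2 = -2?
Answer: -26552/9003 ≈ -2.9492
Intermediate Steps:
O = -4 (O = -2 - 2 = -4)
(10081 + 16471)/(80*(-59 + O) - 3963) = (10081 + 16471)/(80*(-59 - 4) - 3963) = 26552/(80*(-63) - 3963) = 26552/(-5040 - 3963) = 26552/(-9003) = 26552*(-1/9003) = -26552/9003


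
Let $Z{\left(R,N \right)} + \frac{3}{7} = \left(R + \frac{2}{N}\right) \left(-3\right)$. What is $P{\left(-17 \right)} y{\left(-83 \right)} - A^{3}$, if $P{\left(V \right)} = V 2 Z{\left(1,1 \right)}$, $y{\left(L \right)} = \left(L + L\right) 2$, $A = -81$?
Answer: $\frac{2975079}{7} \approx 4.2501 \cdot 10^{5}$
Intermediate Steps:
$Z{\left(R,N \right)} = - \frac{3}{7} - \frac{6}{N} - 3 R$ ($Z{\left(R,N \right)} = - \frac{3}{7} + \left(R + \frac{2}{N}\right) \left(-3\right) = - \frac{3}{7} - \left(3 R + \frac{6}{N}\right) = - \frac{3}{7} - \frac{6}{N} - 3 R$)
$y{\left(L \right)} = 4 L$ ($y{\left(L \right)} = 2 L 2 = 4 L$)
$P{\left(V \right)} = - \frac{132 V}{7}$ ($P{\left(V \right)} = V 2 \left(- \frac{3}{7} - \frac{6}{1} - 3\right) = 2 V \left(- \frac{3}{7} - 6 - 3\right) = 2 V \left(- \frac{66}{7}\right) = - \frac{132 V}{7}$)
$P{\left(-17 \right)} y{\left(-83 \right)} - A^{3} = \left(- \frac{132}{7}\right) \left(-17\right) 4 \left(-83\right) - \left(-81\right)^{3} = \frac{2244}{7} \left(-332\right) - -531441 = - \frac{745008}{7} + 531441 = \frac{2975079}{7}$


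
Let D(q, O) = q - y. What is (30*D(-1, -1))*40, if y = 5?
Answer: -7200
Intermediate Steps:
D(q, O) = -5 + q (D(q, O) = q - 1*5 = q - 5 = -5 + q)
(30*D(-1, -1))*40 = (30*(-5 - 1))*40 = (30*(-6))*40 = -180*40 = -7200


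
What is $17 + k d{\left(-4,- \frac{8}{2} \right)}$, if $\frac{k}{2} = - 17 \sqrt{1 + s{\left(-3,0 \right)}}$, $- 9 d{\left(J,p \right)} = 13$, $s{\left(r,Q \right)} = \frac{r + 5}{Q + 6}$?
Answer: $17 + \frac{884 \sqrt{3}}{27} \approx 73.709$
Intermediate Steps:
$s{\left(r,Q \right)} = \frac{5 + r}{6 + Q}$
$d{\left(J,p \right)} = - \frac{13}{9}$ ($d{\left(J,p \right)} = \left(- \frac{1}{9}\right) 13 = - \frac{13}{9}$)
$k = - \frac{68 \sqrt{3}}{3}$ ($k = 2 \left(- 17 \sqrt{1 + \frac{5 - 3}{6 + 0}}\right) = 2 \left(- 17 \sqrt{1 + \frac{1}{6} \cdot 2}\right) = 2 \left(- 17 \sqrt{1 + \frac{1}{3}}\right) = 2 \left(- 17 \sqrt{\frac{4}{3}}\right) = 2 \left(- 17 \frac{2 \sqrt{3}}{3}\right) = 2 \left(- \frac{34 \sqrt{3}}{3}\right) = - \frac{68 \sqrt{3}}{3} \approx -39.26$)
$17 + k d{\left(-4,- \frac{8}{2} \right)} = 17 + - \frac{68 \sqrt{3}}{3} \left(- \frac{13}{9}\right) = 17 + \frac{884 \sqrt{3}}{27}$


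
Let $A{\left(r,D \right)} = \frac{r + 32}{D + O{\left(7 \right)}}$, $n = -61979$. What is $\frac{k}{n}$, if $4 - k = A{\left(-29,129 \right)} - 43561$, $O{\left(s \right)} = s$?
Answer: $- \frac{5924837}{8429144} \approx -0.7029$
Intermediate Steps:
$A{\left(r,D \right)} = \frac{32 + r}{7 + D}$ ($A{\left(r,D \right)} = \frac{r + 32}{D + 7} = \frac{32 + r}{7 + D}$)
$k = \frac{5924837}{136}$ ($k = 4 - \left(\frac{32 - 29}{7 + 129} - 43561\right) = 4 - \left(\frac{1}{136} \cdot 3 - 43561\right) = 4 - \left(\frac{3}{136} - 43561\right) = 4 - - \frac{5924293}{136} = 4 + \frac{5924293}{136} = \frac{5924837}{136} \approx 43565.0$)
$\frac{k}{n} = \frac{5924837}{136 \left(-61979\right)} = \frac{5924837}{136} \left(- \frac{1}{61979}\right) = - \frac{5924837}{8429144}$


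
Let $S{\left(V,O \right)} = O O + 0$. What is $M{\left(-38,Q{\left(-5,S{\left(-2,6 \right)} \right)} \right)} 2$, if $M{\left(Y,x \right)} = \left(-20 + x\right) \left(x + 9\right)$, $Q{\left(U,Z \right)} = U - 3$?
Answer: $-56$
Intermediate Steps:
$S{\left(V,O \right)} = O^{2}$ ($S{\left(V,O \right)} = O^{2} + 0 = O^{2}$)
$Q{\left(U,Z \right)} = -3 + U$ ($Q{\left(U,Z \right)} = U - 3 = -3 + U$)
$M{\left(Y,x \right)} = \left(-20 + x\right) \left(9 + x\right)$
$M{\left(-38,Q{\left(-5,S{\left(-2,6 \right)} \right)} \right)} 2 = \left(-180 + \left(-3 - 5\right)^{2} - 11 \left(-3 - 5\right)\right) 2 = \left(-180 + \left(-8\right)^{2} - -88\right) 2 = \left(-180 + 64 + 88\right) 2 = \left(-28\right) 2 = -56$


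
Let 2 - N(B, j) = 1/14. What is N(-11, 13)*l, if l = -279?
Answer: -7533/14 ≈ -538.07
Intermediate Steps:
N(B, j) = 27/14 (N(B, j) = 2 - 1/14 = 27/14)
N(-11, 13)*l = (27/14)*(-279) = -7533/14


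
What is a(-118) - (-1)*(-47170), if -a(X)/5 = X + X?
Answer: -45990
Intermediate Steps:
a(X) = -10*X (a(X) = -5*(X + X) = -10*X)
a(-118) - (-1)*(-47170) = -10*(-118) - (-1)*(-47170) = 1180 - 1*47170 = 1180 - 47170 = -45990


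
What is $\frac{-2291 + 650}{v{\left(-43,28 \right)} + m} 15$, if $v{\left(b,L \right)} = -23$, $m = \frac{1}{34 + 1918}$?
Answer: $\frac{3203232}{2993} \approx 1070.2$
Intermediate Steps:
$m = \frac{1}{1952} \approx 0.0005123$
$\frac{-2291 + 650}{v{\left(-43,28 \right)} + m} 15 = \frac{-2291 + 650}{-23 + \frac{1}{1952}} \cdot 15 = - \frac{1641}{- \frac{44895}{1952}} \cdot 15 = \left(-1641\right) \left(- \frac{1952}{44895}\right) 15 = \frac{1067744}{14965} \cdot 15 = \frac{3203232}{2993}$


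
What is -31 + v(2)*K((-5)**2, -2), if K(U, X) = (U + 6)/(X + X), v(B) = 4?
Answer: -62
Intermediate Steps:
K(U, X) = (6 + U)/(2*X) (K(U, X) = (6 + U)/((2*X)) = (6 + U)*(1/(2*X)) = (6 + U)/(2*X))
-31 + v(2)*K((-5)**2, -2) = -31 + 4*((1/2)*(6 + (-5)**2)/(-2)) = -31 + 4*((1/2)*(-1/2)*(6 + 25)) = -31 + 4*((1/2)*(-1/2)*31) = -31 + 4*(-31/4) = -31 - 31 = -62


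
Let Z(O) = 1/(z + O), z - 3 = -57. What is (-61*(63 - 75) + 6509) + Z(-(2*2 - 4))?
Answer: 391013/54 ≈ 7241.0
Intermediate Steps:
z = -54 (z = 3 - 57 = -54)
Z(O) = 1/(-54 + O)
(-61*(63 - 75) + 6509) + Z(-(2*2 - 4)) = (-61*(63 - 75) + 6509) + 1/(-54 - (2*2 - 4)) = (-61*(-12) + 6509) + 1/(-54 - (4 - 4)) = (732 + 6509) + 1/(-54 - 1*0) = 7241 + 1/(-54 + 0) = 7241 + 1/(-54) = 7241 - 1/54 = 391013/54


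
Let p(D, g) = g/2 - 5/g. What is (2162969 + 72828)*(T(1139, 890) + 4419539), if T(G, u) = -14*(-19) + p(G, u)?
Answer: 1759135138450703/178 ≈ 9.8828e+12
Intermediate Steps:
p(D, g) = g/2 - 5/g (p(D, g) = g*(½) - 5/g = g/2 - 5/g)
T(G, u) = 266 + u/2 - 5/u (T(G, u) = -14*(-19) + (u/2 - 5/u) = 266 + (u/2 - 5/u) = 266 + u/2 - 5/u)
(2162969 + 72828)*(T(1139, 890) + 4419539) = (2162969 + 72828)*((266 + (½)*890 - 5/890) + 4419539) = 2235797*((266 + 445 - 5*1/890) + 4419539) = 2235797*((266 + 445 - 1/178) + 4419539) = 2235797*(126557/178 + 4419539) = 2235797*(786804499/178) = 1759135138450703/178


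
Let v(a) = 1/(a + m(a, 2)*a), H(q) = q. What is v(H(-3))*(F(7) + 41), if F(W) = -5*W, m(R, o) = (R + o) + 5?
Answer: -⅖ ≈ -0.40000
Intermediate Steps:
m(R, o) = 5 + R + o
v(a) = 1/(a + a*(7 + a)) (v(a) = 1/(a + (5 + a + 2)*a) = 1/(a + (7 + a)*a) = 1/(a + a*(7 + a)))
v(H(-3))*(F(7) + 41) = (1/((-3)*(8 - 3)))*(-5*7 + 41) = (-⅓/5)*(-35 + 41) = -⅓*⅕*6 = -1/15*6 = -⅖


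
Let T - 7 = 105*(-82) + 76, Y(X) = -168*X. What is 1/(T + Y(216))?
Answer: -1/44815 ≈ -2.2314e-5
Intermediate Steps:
T = -8527 (T = 7 + (105*(-82) + 76) = 7 + (-8610 + 76) = 7 - 8534 = -8527)
1/(T + Y(216)) = 1/(-8527 - 168*216) = 1/(-8527 - 36288) = 1/(-44815) = -1/44815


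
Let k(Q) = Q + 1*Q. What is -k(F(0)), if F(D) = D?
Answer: 0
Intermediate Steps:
k(Q) = 2*Q (k(Q) = Q + Q = 2*Q)
-k(F(0)) = -2*0 = -1*0 = 0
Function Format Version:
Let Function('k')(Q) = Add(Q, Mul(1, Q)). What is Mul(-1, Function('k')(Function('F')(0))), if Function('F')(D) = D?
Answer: 0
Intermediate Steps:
Function('k')(Q) = Mul(2, Q) (Function('k')(Q) = Add(Q, Q) = Mul(2, Q))
Mul(-1, Function('k')(Function('F')(0))) = Mul(-1, Mul(2, 0)) = Mul(-1, 0) = 0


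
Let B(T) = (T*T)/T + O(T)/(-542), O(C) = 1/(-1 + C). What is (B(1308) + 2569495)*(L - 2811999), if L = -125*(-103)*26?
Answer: -4511420762497411869/708394 ≈ -6.3685e+12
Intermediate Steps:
L = 334750 (L = 12875*26 = 334750)
B(T) = T - 1/(542*(-1 + T)) (B(T) = (T*T)/T + 1/((-1 + T)*(-542)) = T**2/T - 1/542/(-1 + T) = T - 1/(542*(-1 + T)))
(B(1308) + 2569495)*(L - 2811999) = ((-1/542 + 1308*(-1 + 1308))/(-1 + 1308) + 2569495)*(334750 - 2811999) = ((-1/542 + 1308*1307)/1307 + 2569495)*(-2477249) = ((-1/542 + 1709556)/1307 + 2569495)*(-2477249) = ((1/1307)*(926579351/542) + 2569495)*(-2477249) = (926579351/708394 + 2569495)*(-2477249) = (1821141420381/708394)*(-2477249) = -4511420762497411869/708394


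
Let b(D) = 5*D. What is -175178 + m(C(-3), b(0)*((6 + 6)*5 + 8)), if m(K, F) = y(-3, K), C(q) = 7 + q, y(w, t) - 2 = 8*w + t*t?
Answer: -175184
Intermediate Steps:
y(w, t) = 2 + t**2 + 8*w (y(w, t) = 2 + (8*w + t*t) = 2 + (8*w + t**2) = 2 + (t**2 + 8*w) = 2 + t**2 + 8*w)
m(K, F) = -22 + K**2 (m(K, F) = 2 + K**2 + 8*(-3) = 2 + K**2 - 24 = -22 + K**2)
-175178 + m(C(-3), b(0)*((6 + 6)*5 + 8)) = -175178 + (-22 + (7 - 3)**2) = -175178 + (-22 + 4**2) = -175178 + (-22 + 16) = -175178 - 6 = -175184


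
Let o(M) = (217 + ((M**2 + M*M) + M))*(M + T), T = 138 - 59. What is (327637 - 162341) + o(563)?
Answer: 407654252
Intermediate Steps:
T = 79
o(M) = (79 + M)*(217 + M + 2*M**2) (o(M) = (217 + ((M**2 + M*M) + M))*(M + 79) = (217 + ((M**2 + M**2) + M))*(79 + M) = (217 + (2*M**2 + M))*(79 + M) = (217 + (M + 2*M**2))*(79 + M) = (217 + M + 2*M**2)*(79 + M) = (79 + M)*(217 + M + 2*M**2))
(327637 - 162341) + o(563) = (327637 - 162341) + (17143 + 2*563**3 + 159*563**2 + 296*563) = 165296 + (17143 + 2*178453547 + 159*316969 + 166648) = 165296 + (17143 + 356907094 + 50398071 + 166648) = 165296 + 407488956 = 407654252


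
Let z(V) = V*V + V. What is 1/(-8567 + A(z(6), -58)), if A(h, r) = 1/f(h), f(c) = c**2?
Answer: -1764/15112187 ≈ -0.00011673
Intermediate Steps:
z(V) = V + V**2 (z(V) = V**2 + V = V + V**2)
A(h, r) = h**(-2) (A(h, r) = 1/(h**2) = h**(-2))
1/(-8567 + A(z(6), -58)) = 1/(-8567 + (6*(1 + 6))**(-2)) = 1/(-8567 + (6*7)**(-2)) = 1/(-8567 + 42**(-2)) = 1/(-8567 + 1/1764) = 1/(-15112187/1764) = -1764/15112187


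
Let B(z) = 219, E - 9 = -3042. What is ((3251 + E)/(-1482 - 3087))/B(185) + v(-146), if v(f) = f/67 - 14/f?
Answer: -139675229/67040937 ≈ -2.0834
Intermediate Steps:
E = -3033 (E = 9 - 3042 = -3033)
v(f) = -14/f + f/67 (v(f) = f*(1/67) - 14/f = f/67 - 14/f = -14/f + f/67)
((3251 + E)/(-1482 - 3087))/B(185) + v(-146) = ((3251 - 3033)/(-1482 - 3087))/219 + (-14/(-146) + (1/67)*(-146)) = (218/(-4569))*(1/219) + (-14*(-1/146) - 146/67) = (218*(-1/4569))*(1/219) + (7/73 - 146/67) = -218/4569*1/219 - 10189/4891 = -218/1000611 - 10189/4891 = -139675229/67040937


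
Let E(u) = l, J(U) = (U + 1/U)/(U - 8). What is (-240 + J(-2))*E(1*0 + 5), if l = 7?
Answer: -6713/4 ≈ -1678.3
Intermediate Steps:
J(U) = (U + 1/U)/(-8 + U)
E(u) = 7
(-240 + J(-2))*E(1*0 + 5) = (-240 + (1 + (-2)**2)/((-2)*(-8 - 2)))*7 = (-240 - 1/2*(1 + 4)/(-10))*7 = (-240 - 1/2*(-1/10)*5)*7 = (-240 + 1/4)*7 = -959/4*7 = -6713/4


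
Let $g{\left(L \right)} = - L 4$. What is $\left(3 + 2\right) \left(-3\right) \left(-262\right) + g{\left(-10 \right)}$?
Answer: $3970$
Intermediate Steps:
$g{\left(L \right)} = - 4 L$
$\left(3 + 2\right) \left(-3\right) \left(-262\right) + g{\left(-10 \right)} = \left(3 + 2\right) \left(-3\right) \left(-262\right) - -40 = 5 \left(-3\right) \left(-262\right) + 40 = \left(-15\right) \left(-262\right) + 40 = 3930 + 40 = 3970$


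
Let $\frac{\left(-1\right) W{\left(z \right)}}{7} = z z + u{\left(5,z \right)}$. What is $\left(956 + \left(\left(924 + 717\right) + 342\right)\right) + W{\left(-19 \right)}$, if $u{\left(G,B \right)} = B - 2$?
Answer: $559$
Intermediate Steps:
$u{\left(G,B \right)} = -2 + B$
$W{\left(z \right)} = 14 - 7 z - 7 z^{2}$ ($W{\left(z \right)} = - 7 \left(z z + \left(-2 + z\right)\right) = - 7 \left(z^{2} + \left(-2 + z\right)\right) = - 7 \left(-2 + z + z^{2}\right) = 14 - 7 z - 7 z^{2}$)
$\left(956 + \left(\left(924 + 717\right) + 342\right)\right) + W{\left(-19 \right)} = \left(956 + \left(\left(924 + 717\right) + 342\right)\right) - \left(-147 + 2527\right) = \left(956 + \left(1641 + 342\right)\right) + \left(14 + 133 - 2527\right) = \left(956 + 1983\right) + \left(14 + 133 - 2527\right) = 2939 - 2380 = 559$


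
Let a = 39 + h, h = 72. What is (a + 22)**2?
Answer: 17689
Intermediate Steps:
a = 111 (a = 39 + 72 = 111)
(a + 22)**2 = (111 + 22)**2 = 133**2 = 17689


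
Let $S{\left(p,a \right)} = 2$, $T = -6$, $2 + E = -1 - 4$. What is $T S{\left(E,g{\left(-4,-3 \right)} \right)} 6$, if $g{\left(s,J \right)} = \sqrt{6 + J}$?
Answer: $-72$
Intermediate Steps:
$E = -7$ ($E = -2 - 5 = -7$)
$T S{\left(E,g{\left(-4,-3 \right)} \right)} 6 = \left(-6\right) 2 \cdot 6 = \left(-12\right) 6 = -72$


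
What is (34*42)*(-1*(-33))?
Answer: 47124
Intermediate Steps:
(34*42)*(-1*(-33)) = 1428*33 = 47124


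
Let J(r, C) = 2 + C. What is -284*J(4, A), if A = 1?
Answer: -852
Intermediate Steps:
-284*J(4, A) = -284*(2 + 1) = -284*3 = -852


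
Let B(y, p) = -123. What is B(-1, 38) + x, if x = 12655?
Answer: 12532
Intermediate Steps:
B(-1, 38) + x = -123 + 12655 = 12532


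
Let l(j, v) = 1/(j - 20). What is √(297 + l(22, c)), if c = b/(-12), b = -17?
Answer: √1190/2 ≈ 17.248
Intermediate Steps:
c = 17/12 (c = -17/(-12) = -17*(-1/12) = 17/12 ≈ 1.4167)
l(j, v) = 1/(-20 + j)
√(297 + l(22, c)) = √(297 + 1/(-20 + 22)) = √(297 + 1/2) = √(297 + ½) = √(595/2) = √1190/2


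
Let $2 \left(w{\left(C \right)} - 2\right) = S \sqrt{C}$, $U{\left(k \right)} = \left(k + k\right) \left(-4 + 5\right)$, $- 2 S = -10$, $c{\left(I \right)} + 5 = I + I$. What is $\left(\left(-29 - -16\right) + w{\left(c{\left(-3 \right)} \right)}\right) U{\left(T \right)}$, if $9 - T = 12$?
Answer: $66 - 15 i \sqrt{11} \approx 66.0 - 49.749 i$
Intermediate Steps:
$T = -3$ ($T = 9 - 12 = -3$)
$c{\left(I \right)} = -5 + 2 I$ ($c{\left(I \right)} = -5 + \left(I + I\right) = -5 + 2 I$)
$S = 5$ ($S = \left(- \frac{1}{2}\right) \left(-10\right) = 5$)
$U{\left(k \right)} = 2 k$ ($U{\left(k \right)} = 2 k 1 = 2 k$)
$w{\left(C \right)} = 2 + \frac{5 \sqrt{C}}{2}$
$\left(\left(-29 - -16\right) + w{\left(c{\left(-3 \right)} \right)}\right) U{\left(T \right)} = \left(\left(-29 - -16\right) + \left(2 + \frac{5 \sqrt{-5 + 2 \left(-3\right)}}{2}\right)\right) 2 \left(-3\right) = \left(\left(-29 + 16\right) + \left(2 + \frac{5 \sqrt{-5 - 6}}{2}\right)\right) \left(-6\right) = \left(-13 + \left(2 + \frac{5 \sqrt{-11}}{2}\right)\right) \left(-6\right) = \left(-13 + \left(2 + \frac{5 i \sqrt{11}}{2}\right)\right) \left(-6\right) = \left(-11 + \frac{5 i \sqrt{11}}{2}\right) \left(-6\right) = 66 - 15 i \sqrt{11}$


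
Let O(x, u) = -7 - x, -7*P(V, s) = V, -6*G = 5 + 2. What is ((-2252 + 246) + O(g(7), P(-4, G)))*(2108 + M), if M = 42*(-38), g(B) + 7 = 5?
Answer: -1029632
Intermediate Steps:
g(B) = -2 (g(B) = -7 + 5 = -2)
G = -7/6 (G = -(5 + 2)/6 = -⅙*7 = -7/6 ≈ -1.1667)
M = -1596
P(V, s) = -V/7
((-2252 + 246) + O(g(7), P(-4, G)))*(2108 + M) = ((-2252 + 246) + (-7 - 1*(-2)))*(2108 - 1596) = (-2006 + (-7 + 2))*512 = (-2006 - 5)*512 = -2011*512 = -1029632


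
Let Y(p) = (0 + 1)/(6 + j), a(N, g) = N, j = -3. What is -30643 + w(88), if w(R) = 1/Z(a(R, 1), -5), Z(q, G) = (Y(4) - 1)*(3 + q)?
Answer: -5577029/182 ≈ -30643.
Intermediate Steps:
Y(p) = ⅓ (Y(p) = (0 + 1)/(6 - 3) = 1/3 = 1*(⅓) = ⅓)
Z(q, G) = -2 - 2*q/3 (Z(q, G) = (⅓ - 1)*(3 + q) = -2*(3 + q)/3 = -2 - 2*q/3)
w(R) = 1/(-2 - 2*R/3)
-30643 + w(88) = -30643 - 3/(6 + 2*88) = -30643 - 3/(6 + 176) = -30643 - 3/182 = -5577029/182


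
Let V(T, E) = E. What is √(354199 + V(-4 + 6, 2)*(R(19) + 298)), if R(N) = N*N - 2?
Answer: √355513 ≈ 596.25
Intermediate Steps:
R(N) = -2 + N² (R(N) = N² - 2 = -2 + N²)
√(354199 + V(-4 + 6, 2)*(R(19) + 298)) = √(354199 + 2*((-2 + 19²) + 298)) = √(354199 + 2*((-2 + 361) + 298)) = √(354199 + 2*(359 + 298)) = √(354199 + 2*657) = √(354199 + 1314) = √355513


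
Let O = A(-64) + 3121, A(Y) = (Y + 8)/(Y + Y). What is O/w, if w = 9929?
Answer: 49943/158864 ≈ 0.31438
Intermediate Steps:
A(Y) = (8 + Y)/(2*Y) (A(Y) = (8 + Y)/((2*Y)) = (8 + Y)*(1/(2*Y)) = (8 + Y)/(2*Y))
O = 49943/16 (O = (½)*(8 - 64)/(-64) + 3121 = (½)*(-1/64)*(-56) + 3121 = 7/16 + 3121 = 49943/16 ≈ 3121.4)
O/w = (49943/16)/9929 = (49943/16)*(1/9929) = 49943/158864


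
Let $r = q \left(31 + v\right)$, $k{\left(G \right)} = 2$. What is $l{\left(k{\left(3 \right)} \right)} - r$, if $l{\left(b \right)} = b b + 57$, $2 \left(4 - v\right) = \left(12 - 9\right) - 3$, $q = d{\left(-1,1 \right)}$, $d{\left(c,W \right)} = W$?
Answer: $26$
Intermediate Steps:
$q = 1$
$v = 4$ ($v = 4 - \frac{\left(12 - 9\right) - 3}{2} = 4 - \frac{3 - 3}{2} = 4 - 0 = 4 + 0 = 4$)
$l{\left(b \right)} = 57 + b^{2}$ ($l{\left(b \right)} = b^{2} + 57 = 57 + b^{2}$)
$r = 35$ ($r = 1 \left(31 + 4\right) = 1 \cdot 35 = 35$)
$l{\left(k{\left(3 \right)} \right)} - r = \left(57 + 2^{2}\right) - 35 = \left(57 + 4\right) - 35 = 61 - 35 = 26$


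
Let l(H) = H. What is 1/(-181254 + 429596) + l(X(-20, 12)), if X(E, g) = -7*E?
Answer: 34767881/248342 ≈ 140.00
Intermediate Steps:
1/(-181254 + 429596) + l(X(-20, 12)) = 1/(-181254 + 429596) - 7*(-20) = 1/248342 + 140 = 34767881/248342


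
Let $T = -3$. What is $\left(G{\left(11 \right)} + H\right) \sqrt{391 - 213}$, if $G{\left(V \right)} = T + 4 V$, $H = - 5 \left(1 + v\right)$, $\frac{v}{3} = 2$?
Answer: $6 \sqrt{178} \approx 80.05$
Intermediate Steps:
$v = 6$ ($v = 3 \cdot 2 = 6$)
$H = -35$ ($H = - 5 \left(1 + 6\right) = \left(-5\right) 7 = -35$)
$G{\left(V \right)} = -3 + 4 V$
$\left(G{\left(11 \right)} + H\right) \sqrt{391 - 213} = \left(\left(-3 + 4 \cdot 11\right) - 35\right) \sqrt{391 - 213} = \left(\left(-3 + 44\right) - 35\right) \sqrt{178} = \left(41 - 35\right) \sqrt{178} = 6 \sqrt{178}$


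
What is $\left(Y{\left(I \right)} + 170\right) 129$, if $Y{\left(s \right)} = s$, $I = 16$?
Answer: $23994$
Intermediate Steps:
$\left(Y{\left(I \right)} + 170\right) 129 = \left(16 + 170\right) 129 = 186 \cdot 129 = 23994$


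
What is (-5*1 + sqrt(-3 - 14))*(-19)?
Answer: 95 - 19*I*sqrt(17) ≈ 95.0 - 78.339*I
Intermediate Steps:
(-5*1 + sqrt(-3 - 14))*(-19) = (-5 + sqrt(-17))*(-19) = (-5 + I*sqrt(17))*(-19) = 95 - 19*I*sqrt(17)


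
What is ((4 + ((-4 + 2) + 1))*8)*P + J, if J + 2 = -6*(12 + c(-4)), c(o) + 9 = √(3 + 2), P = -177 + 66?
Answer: -2684 - 6*√5 ≈ -2697.4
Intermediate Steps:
P = -111
c(o) = -9 + √5 (c(o) = -9 + √(3 + 2) = -9 + √5)
J = -20 - 6*√5 (J = -2 - 6*(12 + (-9 + √5)) = -2 - 6*(3 + √5) = -2 + (-18 - 6*√5) = -20 - 6*√5 ≈ -33.416)
((4 + ((-4 + 2) + 1))*8)*P + J = ((4 + ((-4 + 2) + 1))*8)*(-111) + (-20 - 6*√5) = ((4 + (-2 + 1))*8)*(-111) + (-20 - 6*√5) = ((4 - 1)*8)*(-111) + (-20 - 6*√5) = (3*8)*(-111) + (-20 - 6*√5) = 24*(-111) + (-20 - 6*√5) = -2664 + (-20 - 6*√5) = -2684 - 6*√5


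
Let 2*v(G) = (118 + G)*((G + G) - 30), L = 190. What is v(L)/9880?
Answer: 2695/494 ≈ 5.4555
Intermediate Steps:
v(G) = (-30 + 2*G)*(118 + G)/2 (v(G) = ((118 + G)*((G + G) - 30))/2 = ((118 + G)*(2*G - 30))/2 = ((118 + G)*(-30 + 2*G))/2 = ((-30 + 2*G)*(118 + G))/2 = (-30 + 2*G)*(118 + G)/2)
v(L)/9880 = (-1770 + 190² + 103*190)/9880 = (-1770 + 36100 + 19570)*(1/9880) = 53900*(1/9880) = 2695/494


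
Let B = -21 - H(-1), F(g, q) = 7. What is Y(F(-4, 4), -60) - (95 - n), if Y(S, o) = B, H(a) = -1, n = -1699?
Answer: -1814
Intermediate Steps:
B = -20 (B = -21 - 1*(-1) = -21 + 1 = -20)
Y(S, o) = -20
Y(F(-4, 4), -60) - (95 - n) = -20 - (95 - 1*(-1699)) = -20 - (95 + 1699) = -20 - 1*1794 = -20 - 1794 = -1814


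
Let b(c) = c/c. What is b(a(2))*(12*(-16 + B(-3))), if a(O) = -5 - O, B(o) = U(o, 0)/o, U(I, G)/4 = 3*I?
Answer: -48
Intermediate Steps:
U(I, G) = 12*I (U(I, G) = 4*(3*I) = 12*I)
B(o) = 12 (B(o) = (12*o)/o = 12)
b(c) = 1
b(a(2))*(12*(-16 + B(-3))) = 1*(12*(-16 + 12)) = 1*(12*(-4)) = 1*(-48) = -48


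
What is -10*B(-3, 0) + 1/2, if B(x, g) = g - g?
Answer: ½ ≈ 0.50000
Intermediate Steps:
B(x, g) = 0
-10*B(-3, 0) + 1/2 = -10*0 + 1/2 = 0 + ½ = ½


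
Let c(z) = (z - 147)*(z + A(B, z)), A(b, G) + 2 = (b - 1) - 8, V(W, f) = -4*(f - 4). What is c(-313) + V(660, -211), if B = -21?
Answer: 159560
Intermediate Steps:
V(W, f) = 16 - 4*f (V(W, f) = -4*(-4 + f) = 16 - 4*f)
A(b, G) = -11 + b (A(b, G) = -2 + ((b - 1) - 8) = -2 + ((-1 + b) - 8) = -2 + (-9 + b) = -11 + b)
c(z) = (-147 + z)*(-32 + z) (c(z) = (z - 147)*(z + (-11 - 21)) = (-147 + z)*(z - 32) = (-147 + z)*(-32 + z))
c(-313) + V(660, -211) = (4704 + (-313)² - 179*(-313)) + (16 - 4*(-211)) = (4704 + 97969 + 56027) + (16 + 844) = 158700 + 860 = 159560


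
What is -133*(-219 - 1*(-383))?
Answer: -21812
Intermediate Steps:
-133*(-219 - 1*(-383)) = -133*(-219 + 383) = -133*164 = -21812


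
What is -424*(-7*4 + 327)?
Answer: -126776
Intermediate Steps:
-424*(-7*4 + 327) = -424*(-28 + 327) = -424*299 = -126776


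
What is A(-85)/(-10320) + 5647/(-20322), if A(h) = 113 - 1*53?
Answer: -495803/1747692 ≈ -0.28369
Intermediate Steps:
A(h) = 60 (A(h) = 113 - 53 = 60)
A(-85)/(-10320) + 5647/(-20322) = 60/(-10320) + 5647/(-20322) = 60*(-1/10320) + 5647*(-1/20322) = -1/172 - 5647/20322 = -495803/1747692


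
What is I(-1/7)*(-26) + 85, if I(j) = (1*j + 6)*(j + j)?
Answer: 6297/49 ≈ 128.51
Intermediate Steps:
I(j) = 2*j*(6 + j) (I(j) = (j + 6)*(2*j) = (6 + j)*(2*j) = 2*j*(6 + j))
I(-1/7)*(-26) + 85 = (2*(-1/7)*(6 - 1/7))*(-26) + 85 = (2*(-1*⅐)*(6 - 1*⅐))*(-26) + 85 = (2*(-⅐)*(6 - ⅐))*(-26) + 85 = (2*(-⅐)*(41/7))*(-26) + 85 = -82/49*(-26) + 85 = 2132/49 + 85 = 6297/49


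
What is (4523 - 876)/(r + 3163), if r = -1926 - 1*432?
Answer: 521/115 ≈ 4.5304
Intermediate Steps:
r = -2358 (r = -1926 - 432 = -2358)
(4523 - 876)/(r + 3163) = (4523 - 876)/(-2358 + 3163) = 3647/805 = 3647*(1/805) = 521/115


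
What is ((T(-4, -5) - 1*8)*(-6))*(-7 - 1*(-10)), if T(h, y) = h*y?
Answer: -216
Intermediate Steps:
((T(-4, -5) - 1*8)*(-6))*(-7 - 1*(-10)) = ((-4*(-5) - 1*8)*(-6))*(-7 - 1*(-10)) = ((20 - 8)*(-6))*(-7 + 10) = (12*(-6))*3 = -72*3 = -216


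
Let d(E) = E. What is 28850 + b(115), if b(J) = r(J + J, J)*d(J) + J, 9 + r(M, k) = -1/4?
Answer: 111605/4 ≈ 27901.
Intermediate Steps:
r(M, k) = -37/4 (r(M, k) = -9 - 1/4 = -9 - 1*¼ = -9 - ¼ = -37/4)
b(J) = -33*J/4 (b(J) = -37*J/4 + J = -33*J/4)
28850 + b(115) = 28850 - 33/4*115 = 28850 - 3795/4 = 111605/4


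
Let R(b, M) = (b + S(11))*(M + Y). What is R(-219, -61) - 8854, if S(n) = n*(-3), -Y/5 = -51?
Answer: -57742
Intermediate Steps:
Y = 255 (Y = -5*(-51) = 255)
S(n) = -3*n
R(b, M) = (-33 + b)*(255 + M) (R(b, M) = (b - 3*11)*(M + 255) = (b - 33)*(255 + M) = (-33 + b)*(255 + M))
R(-219, -61) - 8854 = (-8415 - 33*(-61) + 255*(-219) - 61*(-219)) - 8854 = (-8415 + 2013 - 55845 + 13359) - 8854 = -48888 - 8854 = -57742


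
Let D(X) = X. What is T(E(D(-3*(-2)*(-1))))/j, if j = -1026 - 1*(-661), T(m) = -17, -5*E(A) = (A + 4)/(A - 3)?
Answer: 17/365 ≈ 0.046575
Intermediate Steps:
E(A) = -(4 + A)/(5*(-3 + A)) (E(A) = -(A + 4)/(5*(A - 3)) = -(4 + A)/(5*(-3 + A)))
j = -365 (j = -1026 + 661 = -365)
T(E(D(-3*(-2)*(-1))))/j = -17/(-365) = -17*(-1/365) = 17/365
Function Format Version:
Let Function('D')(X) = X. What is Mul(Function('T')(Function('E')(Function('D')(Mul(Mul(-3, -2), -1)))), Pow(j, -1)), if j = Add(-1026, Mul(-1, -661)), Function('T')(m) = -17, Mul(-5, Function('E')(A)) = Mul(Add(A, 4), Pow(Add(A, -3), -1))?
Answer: Rational(17, 365) ≈ 0.046575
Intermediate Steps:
Function('E')(A) = Mul(Rational(-1, 5), Pow(Add(-3, A), -1), Add(4, A)) (Function('E')(A) = Mul(Rational(-1, 5), Mul(Add(A, 4), Pow(Add(A, -3), -1))) = Mul(Rational(-1, 5), Mul(Add(4, A), Pow(Add(-3, A), -1))) = Mul(Rational(-1, 5), Mul(Pow(Add(-3, A), -1), Add(4, A))) = Mul(Rational(-1, 5), Pow(Add(-3, A), -1), Add(4, A)))
j = -365 (j = Add(-1026, 661) = -365)
Mul(Function('T')(Function('E')(Function('D')(Mul(Mul(-3, -2), -1)))), Pow(j, -1)) = Mul(-17, Pow(-365, -1)) = Mul(-17, Rational(-1, 365)) = Rational(17, 365)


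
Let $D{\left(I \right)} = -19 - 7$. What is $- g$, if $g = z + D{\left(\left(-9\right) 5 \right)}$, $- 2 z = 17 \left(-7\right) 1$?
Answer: $- \frac{67}{2} \approx -33.5$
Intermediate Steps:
$D{\left(I \right)} = -26$
$z = \frac{119}{2}$ ($z = - \frac{17 \left(-7\right) 1}{2} = - \frac{\left(-119\right) 1}{2} = \left(- \frac{1}{2}\right) \left(-119\right) = \frac{119}{2} \approx 59.5$)
$g = \frac{67}{2}$ ($g = \frac{119}{2} - 26 = \frac{67}{2} \approx 33.5$)
$- g = \left(-1\right) \frac{67}{2} = - \frac{67}{2}$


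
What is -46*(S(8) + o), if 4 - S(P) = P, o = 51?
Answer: -2162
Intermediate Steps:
S(P) = 4 - P
-46*(S(8) + o) = -46*((4 - 1*8) + 51) = -46*((4 - 8) + 51) = -46*(-4 + 51) = -46*47 = -1*2162 = -2162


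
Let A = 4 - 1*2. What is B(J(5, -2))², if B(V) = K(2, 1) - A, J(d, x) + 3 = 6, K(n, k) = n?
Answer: 0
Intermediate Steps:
A = 2 (A = 4 - 2 = 2)
J(d, x) = 3 (J(d, x) = -3 + 6 = 3)
B(V) = 0 (B(V) = 2 - 1*2 = 2 - 2 = 0)
B(J(5, -2))² = 0² = 0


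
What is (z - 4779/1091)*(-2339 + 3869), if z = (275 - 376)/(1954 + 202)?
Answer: -7966491975/1176098 ≈ -6773.7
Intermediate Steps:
z = -101/2156 ≈ -0.046846
(z - 4779/1091)*(-2339 + 3869) = (-101/2156 - 4779/1091)*(-2339 + 3869) = (-101/2156 - 4779*1/1091)*1530 = (-101/2156 - 4779/1091)*1530 = -10413715/2352196*1530 = -7966491975/1176098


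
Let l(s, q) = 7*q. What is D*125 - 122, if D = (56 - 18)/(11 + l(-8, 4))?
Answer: -8/39 ≈ -0.20513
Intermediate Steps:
D = 38/39 (D = (56 - 18)/(11 + 7*4) = 38/(11 + 28) = 38/39 ≈ 0.97436)
D*125 - 122 = (38/39)*125 - 122 = 4750/39 - 122 = -8/39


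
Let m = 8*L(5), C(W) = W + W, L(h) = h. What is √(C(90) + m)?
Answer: 2*√55 ≈ 14.832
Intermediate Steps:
C(W) = 2*W
m = 40 (m = 8*5 = 40)
√(C(90) + m) = √(2*90 + 40) = √(180 + 40) = √220 = 2*√55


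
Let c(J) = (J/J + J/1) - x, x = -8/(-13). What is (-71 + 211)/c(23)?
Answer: 455/76 ≈ 5.9868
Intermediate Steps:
x = 8/13 (x = -8*(-1)/13 = -1*(-8/13) = 8/13 ≈ 0.61539)
c(J) = 5/13 + J (c(J) = (J/J + J/1) - 1*8/13 = (1 + J*1) - 8/13 = (1 + J) - 8/13 = 5/13 + J)
(-71 + 211)/c(23) = (-71 + 211)/(5/13 + 23) = 140/(304/13) = 140*(13/304) = 455/76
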